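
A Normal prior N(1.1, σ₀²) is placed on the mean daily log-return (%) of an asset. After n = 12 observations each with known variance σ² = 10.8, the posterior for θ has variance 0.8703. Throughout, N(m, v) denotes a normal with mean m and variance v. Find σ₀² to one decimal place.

σ₀² = 26.4

Posterior precision equals prior precision plus data precision: 1/σ_n² = 1/σ₀² + n/σ².
So 1/σ₀² = 1/0.8703 − 12/10.8 = 1.149029 − 1.111111 = 0.037918.
Hence σ₀² = 1/0.037918 ≈ 26.4.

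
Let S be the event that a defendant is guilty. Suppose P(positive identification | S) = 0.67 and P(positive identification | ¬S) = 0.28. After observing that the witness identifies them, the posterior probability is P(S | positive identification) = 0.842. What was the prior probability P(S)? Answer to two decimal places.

P(S) = 0.69

In odds form, posterior odds = prior odds × likelihood ratio, so prior odds = posterior odds ÷ LR.
Posterior odds = 0.842/(1−0.842) = 5.3291. LR = 0.67/0.28 = 2.3929.
Prior odds = 5.3291/2.3929 = 2.2270, so P(S) = 2.2270/(1+2.2270) ≈ 0.69.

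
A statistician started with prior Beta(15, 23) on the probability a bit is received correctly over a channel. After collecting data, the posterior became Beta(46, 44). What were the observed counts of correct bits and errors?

Under Beta–binomial conjugacy the posterior parameters are (α+s, β+f).
Match parameters: s=46−15=31, f=44−23=21.

31 correct bits and 21 errors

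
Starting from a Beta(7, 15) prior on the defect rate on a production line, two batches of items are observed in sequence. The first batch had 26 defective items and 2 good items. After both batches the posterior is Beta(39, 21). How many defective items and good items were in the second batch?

6 defective items and 4 good items

Sequential conjugate updates are equivalent to a single update on the pooled data, so total successes = posterior α − prior α and total failures = posterior β − prior β.
Total across both batches: 39−7=32 defective items, 21−15=6 good items.
Subtract the first batch: 32−26=6 defective items and 6−2=4 good items.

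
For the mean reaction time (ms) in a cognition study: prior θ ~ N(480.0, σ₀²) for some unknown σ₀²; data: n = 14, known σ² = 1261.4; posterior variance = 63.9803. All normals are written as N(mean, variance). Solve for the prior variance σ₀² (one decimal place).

Posterior precision equals prior precision plus data precision: 1/σ_n² = 1/σ₀² + n/σ².
So 1/σ₀² = 1/63.9803 − 14/1261.4 = 0.015630 − 0.011099 = 0.004531.
Hence σ₀² = 1/0.004531 ≈ 220.7.

σ₀² = 220.7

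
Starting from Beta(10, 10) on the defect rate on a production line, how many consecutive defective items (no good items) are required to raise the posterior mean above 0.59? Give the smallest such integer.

k = 5

After k defective items and 0 good items the posterior is Beta(10+k, 10), with mean (10+k)/(10+10+k).
Set (10+k)/(20+k) > 0.59 and solve: k > (0.59·20 − 10)/(1 − 0.59) = 4.390.
The smallest integer exceeding 4.390 is 5, and checking k=5: (15)/(25) = 0.6000 > 0.59.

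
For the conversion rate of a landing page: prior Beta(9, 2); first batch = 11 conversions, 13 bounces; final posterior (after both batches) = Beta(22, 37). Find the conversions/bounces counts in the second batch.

2 conversions and 22 bounces

Because Beta–binomial updating is additive in the counts, the combined data contributed (α_post−α_prior, β_post−β_prior) successes and failures.
Total across both batches: 22−9=13 conversions, 37−2=35 bounces.
Subtract the first batch: 13−11=2 conversions and 35−13=22 bounces.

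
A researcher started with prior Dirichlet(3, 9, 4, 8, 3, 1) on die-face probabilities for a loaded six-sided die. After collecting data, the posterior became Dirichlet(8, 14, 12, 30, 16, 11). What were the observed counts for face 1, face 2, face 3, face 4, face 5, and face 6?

counts (5, 5, 8, 22, 13, 10)

For a Dirichlet(α) prior with multinomial counts c, the posterior is Dirichlet(α + c) componentwise.
Counts are posterior − prior componentwise: 8−3=5, 14−9=5, 12−4=8, 30−8=22, 16−3=13, 11−1=10.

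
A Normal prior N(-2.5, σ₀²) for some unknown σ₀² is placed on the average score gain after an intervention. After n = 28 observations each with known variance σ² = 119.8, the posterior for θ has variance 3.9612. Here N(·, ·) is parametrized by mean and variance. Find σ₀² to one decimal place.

Posterior precision equals prior precision plus data precision: 1/σ_n² = 1/σ₀² + n/σ².
So 1/σ₀² = 1/3.9612 − 28/119.8 = 0.252449 − 0.233723 = 0.018726.
Hence σ₀² = 1/0.018726 ≈ 53.4.

σ₀² = 53.4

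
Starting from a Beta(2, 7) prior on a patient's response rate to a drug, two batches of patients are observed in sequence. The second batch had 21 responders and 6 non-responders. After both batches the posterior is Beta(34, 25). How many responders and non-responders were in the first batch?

Sequential conjugate updates are equivalent to a single update on the pooled data, so total successes = posterior α − prior α and total failures = posterior β − prior β.
Total across both batches: 34−2=32 responders, 25−7=18 non-responders.
Subtract the second batch: 32−21=11 responders and 18−6=12 non-responders.

11 responders and 12 non-responders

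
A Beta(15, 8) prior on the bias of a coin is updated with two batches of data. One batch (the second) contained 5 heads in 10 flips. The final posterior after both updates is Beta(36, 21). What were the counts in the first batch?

16 heads and 8 tails

Sequential conjugate updates are equivalent to a single update on the pooled data, so total successes = posterior α − prior α and total failures = posterior β − prior β.
Total across both batches: 36−15=21 heads, 21−8=13 tails.
Subtract the second batch: 21−5=16 heads and 13−5=8 tails.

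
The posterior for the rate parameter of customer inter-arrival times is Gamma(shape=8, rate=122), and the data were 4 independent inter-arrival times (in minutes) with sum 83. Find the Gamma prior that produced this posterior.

Gamma(shape=4, rate=39)

For an exponential likelihood with a Gamma(α, β) prior on the rate, n observations with total T give posterior Gamma(α+n, β+T).
So α = 8 − 4 = 4 and β = 122 − 83 = 39.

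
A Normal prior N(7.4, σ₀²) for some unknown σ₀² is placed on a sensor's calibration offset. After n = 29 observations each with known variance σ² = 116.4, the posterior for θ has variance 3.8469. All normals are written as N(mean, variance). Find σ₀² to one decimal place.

σ₀² = 92.5

For the Normal–Normal model with known σ², precisions add: τ_n = τ₀ + n/σ².
So 1/σ₀² = 1/3.8469 − 29/116.4 = 0.259950 − 0.249141 = 0.010809.
Hence σ₀² = 1/0.010809 ≈ 92.5.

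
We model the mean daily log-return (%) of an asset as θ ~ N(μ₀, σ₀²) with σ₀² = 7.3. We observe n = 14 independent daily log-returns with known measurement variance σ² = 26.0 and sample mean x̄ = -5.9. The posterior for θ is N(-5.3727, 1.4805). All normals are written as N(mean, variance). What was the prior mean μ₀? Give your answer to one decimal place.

μ₀ = -3.3

With known observation variance, the Normal–Normal posterior has precision τ_n = τ₀ + n/σ² and mean μ_n = (τ₀μ₀ + (n/σ²)x̄)/τ_n.
Here τ₀ = 1/7.3 = 0.136986 and τ_data = 14/26.0 = 0.538462, so τ_n = 0.675448.
Rearranging for μ₀: μ₀ = (μ_n·τ_n − τ_data·x̄)/τ₀ = (-5.3727·0.675448 − 0.538462·-5.9) / 0.136986 = -0.452054/0.136986 ≈ -3.3.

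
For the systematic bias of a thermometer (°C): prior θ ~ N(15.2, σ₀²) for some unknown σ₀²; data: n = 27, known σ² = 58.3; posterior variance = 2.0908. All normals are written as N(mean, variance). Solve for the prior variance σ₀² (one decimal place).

σ₀² = 65.9

For the Normal–Normal model with known σ², precisions add: τ_n = τ₀ + n/σ².
So 1/σ₀² = 1/2.0908 − 27/58.3 = 0.478286 − 0.463122 = 0.015164.
Hence σ₀² = 1/0.015164 ≈ 65.9.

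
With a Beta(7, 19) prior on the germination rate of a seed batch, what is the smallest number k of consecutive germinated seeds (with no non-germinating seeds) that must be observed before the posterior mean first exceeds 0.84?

k = 93

After k germinated seeds and 0 non-germinating seeds the posterior is Beta(7+k, 19), with mean (7+k)/(7+19+k).
Set (7+k)/(26+k) > 0.84 and solve: k > (0.84·26 − 7)/(1 − 0.84) = 92.750.
The smallest integer exceeding 92.750 is 93.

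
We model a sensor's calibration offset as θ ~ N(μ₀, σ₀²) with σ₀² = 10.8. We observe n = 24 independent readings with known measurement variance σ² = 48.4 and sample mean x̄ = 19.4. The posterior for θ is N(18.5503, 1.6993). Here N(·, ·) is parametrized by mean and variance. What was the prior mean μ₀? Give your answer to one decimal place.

μ₀ = 14.0

With known observation variance, the Normal–Normal posterior has precision τ_n = τ₀ + n/σ² and mean μ_n = (τ₀μ₀ + (n/σ²)x̄)/τ_n.
Here τ₀ = 1/10.8 = 0.092593 and τ_data = 24/48.4 = 0.495868, so τ_n = 0.588461.
Rearranging for μ₀: μ₀ = (μ_n·τ_n − τ_data·x̄)/τ₀ = (18.5503·0.588461 − 0.495868·19.4) / 0.092593 = 1.296289/0.092593 ≈ 14.0.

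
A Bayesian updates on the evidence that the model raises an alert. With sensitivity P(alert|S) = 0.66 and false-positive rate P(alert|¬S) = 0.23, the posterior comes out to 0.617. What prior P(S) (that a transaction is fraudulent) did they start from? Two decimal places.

P(S) = 0.36

In odds form, posterior odds = prior odds × likelihood ratio, so prior odds = posterior odds ÷ LR.
Posterior odds = 0.617/(1−0.617) = 1.6110. LR = 0.66/0.23 = 2.8696.
Prior odds = 1.6110/2.8696 = 0.5614, so P(S) = 0.5614/(1+0.5614) ≈ 0.36.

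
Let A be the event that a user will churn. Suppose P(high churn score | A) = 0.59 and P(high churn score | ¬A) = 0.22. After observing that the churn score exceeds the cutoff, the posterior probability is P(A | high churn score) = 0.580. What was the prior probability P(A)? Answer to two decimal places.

Bayes' rule in odds form gives O(A|E) = O(A)·[P(E|A)/P(E|¬A)], hence O(A) = O(A|E)/LR.
Posterior odds = 0.580/(1−0.580) = 1.3810. LR = 0.59/0.22 = 2.6818.
Prior odds = 1.3810/2.6818 = 0.5150, so P(A) = 0.5150/(1+0.5150) ≈ 0.34.

P(A) = 0.34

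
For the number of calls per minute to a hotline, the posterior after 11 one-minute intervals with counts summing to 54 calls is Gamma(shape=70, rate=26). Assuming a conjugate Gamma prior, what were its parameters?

A Gamma(α, β) prior (rate parametrization) on a Poisson rate with n observations summing to S gives posterior Gamma(α+S, β+n).
So α = 70 − 54 = 16 and β = 26 − 11 = 15.

Gamma(shape=16, rate=15)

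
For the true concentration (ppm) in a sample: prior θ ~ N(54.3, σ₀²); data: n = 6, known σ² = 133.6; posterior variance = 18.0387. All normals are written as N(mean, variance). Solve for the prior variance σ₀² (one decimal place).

σ₀² = 95.0

For the Normal–Normal model with known σ², precisions add: τ_n = τ₀ + n/σ².
So 1/σ₀² = 1/18.0387 − 6/133.6 = 0.055436 − 0.044910 = 0.010526.
Hence σ₀² = 1/0.010526 ≈ 95.0.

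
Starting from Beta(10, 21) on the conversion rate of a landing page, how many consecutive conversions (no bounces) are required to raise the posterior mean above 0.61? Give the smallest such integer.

After k conversions and 0 bounces the posterior is Beta(10+k, 21), with mean (10+k)/(10+21+k).
Set (10+k)/(31+k) > 0.61 and solve: k > (0.61·31 − 10)/(1 − 0.61) = 22.846.
The smallest integer exceeding 22.846 is 23.

k = 23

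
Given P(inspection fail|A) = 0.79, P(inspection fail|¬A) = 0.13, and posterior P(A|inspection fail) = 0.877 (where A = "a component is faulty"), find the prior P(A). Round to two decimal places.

P(A) = 0.54

In odds form, posterior odds = prior odds × likelihood ratio, so prior odds = posterior odds ÷ LR.
Posterior odds = 0.877/(1−0.877) = 7.1301. LR = 0.79/0.13 = 6.0769.
Prior odds = 7.1301/6.0769 = 1.1733, so P(A) = 1.1733/(1+1.1733) ≈ 0.54.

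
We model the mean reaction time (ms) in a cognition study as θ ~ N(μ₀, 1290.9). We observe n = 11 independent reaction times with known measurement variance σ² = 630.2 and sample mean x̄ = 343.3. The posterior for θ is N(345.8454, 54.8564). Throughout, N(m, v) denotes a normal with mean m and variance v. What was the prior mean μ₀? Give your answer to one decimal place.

With known observation variance, the Normal–Normal posterior has precision τ_n = τ₀ + n/σ² and mean μ_n = (τ₀μ₀ + (n/σ²)x̄)/τ_n.
Here τ₀ = 1/1290.9 = 0.000775 and τ_data = 11/630.2 = 0.017455, so τ_n = 0.018230.
Rearranging for μ₀: μ₀ = (μ_n·τ_n − τ_data·x̄)/τ₀ = (345.8454·0.018230 − 0.017455·343.3) / 0.000775 = 0.312460/0.000775 ≈ 403.2.

μ₀ = 403.2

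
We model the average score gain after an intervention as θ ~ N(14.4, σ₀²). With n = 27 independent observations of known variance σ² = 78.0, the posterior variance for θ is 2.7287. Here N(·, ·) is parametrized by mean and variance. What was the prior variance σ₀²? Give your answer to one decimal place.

σ₀² = 49.2

For the Normal–Normal model with known σ², precisions add: τ_n = τ₀ + n/σ².
So 1/σ₀² = 1/2.7287 − 27/78.0 = 0.366475 − 0.346154 = 0.020321.
Hence σ₀² = 1/0.020321 ≈ 49.2.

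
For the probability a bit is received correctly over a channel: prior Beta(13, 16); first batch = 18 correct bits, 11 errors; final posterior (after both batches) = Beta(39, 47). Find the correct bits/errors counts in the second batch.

Because Beta–binomial updating is additive in the counts, the combined data contributed (α_post−α_prior, β_post−β_prior) successes and failures.
Total across both batches: 39−13=26 correct bits, 47−16=31 errors.
Subtract the first batch: 26−18=8 correct bits and 31−11=20 errors.

8 correct bits and 20 errors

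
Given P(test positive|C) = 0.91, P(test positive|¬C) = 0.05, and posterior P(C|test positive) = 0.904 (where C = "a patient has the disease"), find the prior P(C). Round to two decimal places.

In odds form, posterior odds = prior odds × likelihood ratio, so prior odds = posterior odds ÷ LR.
Posterior odds = 0.904/(1−0.904) = 9.4167. LR = 0.91/0.05 = 18.2000.
Prior odds = 9.4167/18.2000 = 0.5174, so P(C) = 0.5174/(1+0.5174) ≈ 0.34.

P(C) = 0.34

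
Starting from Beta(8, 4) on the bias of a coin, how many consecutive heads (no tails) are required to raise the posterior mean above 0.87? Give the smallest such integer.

k = 19

After k heads and 0 tails the posterior is Beta(8+k, 4), with mean (8+k)/(8+4+k).
Set (8+k)/(12+k) > 0.87 and solve: k > (0.87·12 − 8)/(1 − 0.87) = 18.769.
The smallest integer exceeding 18.769 is 19.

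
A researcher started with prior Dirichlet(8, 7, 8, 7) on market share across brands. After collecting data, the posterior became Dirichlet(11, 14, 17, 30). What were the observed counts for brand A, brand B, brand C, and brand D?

For a Dirichlet(α) prior with multinomial counts c, the posterior is Dirichlet(α + c) componentwise.
Counts are posterior − prior componentwise: 11−8=3, 14−7=7, 17−8=9, 30−7=23.

counts (3, 7, 9, 23)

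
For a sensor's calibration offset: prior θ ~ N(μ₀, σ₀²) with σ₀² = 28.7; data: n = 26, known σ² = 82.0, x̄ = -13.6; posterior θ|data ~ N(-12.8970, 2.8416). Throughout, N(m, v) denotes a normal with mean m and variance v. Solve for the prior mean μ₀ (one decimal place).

μ₀ = -6.5

With known observation variance, the Normal–Normal posterior has precision τ_n = τ₀ + n/σ² and mean μ_n = (τ₀μ₀ + (n/σ²)x̄)/τ_n.
Here τ₀ = 1/28.7 = 0.034843 and τ_data = 26/82.0 = 0.317073, so τ_n = 0.351916.
Rearranging for μ₀: μ₀ = (μ_n·τ_n − τ_data·x̄)/τ₀ = (-12.8970·0.351916 − 0.317073·-13.6) / 0.034843 = -0.226468/0.034843 ≈ -6.5.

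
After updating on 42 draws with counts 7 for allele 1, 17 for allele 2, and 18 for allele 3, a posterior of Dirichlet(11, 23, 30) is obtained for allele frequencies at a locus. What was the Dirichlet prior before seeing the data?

For a Dirichlet(α) prior with multinomial counts c, the posterior is Dirichlet(α + c) componentwise.
Subtract each count from the matching posterior parameter: 11−7=4, 23−17=6, 30−18=12.

Dirichlet(4, 6, 12)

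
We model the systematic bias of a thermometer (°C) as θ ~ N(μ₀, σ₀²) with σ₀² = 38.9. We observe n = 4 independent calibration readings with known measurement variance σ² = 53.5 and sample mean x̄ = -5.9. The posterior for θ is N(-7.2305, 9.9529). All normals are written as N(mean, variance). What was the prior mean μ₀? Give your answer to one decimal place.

μ₀ = -11.1

With known observation variance, the Normal–Normal posterior has precision τ_n = τ₀ + n/σ² and mean μ_n = (τ₀μ₀ + (n/σ²)x̄)/τ_n.
Here τ₀ = 1/38.9 = 0.025707 and τ_data = 4/53.5 = 0.074766, so τ_n = 0.100473.
Rearranging for μ₀: μ₀ = (μ_n·τ_n − τ_data·x̄)/τ₀ = (-7.2305·0.100473 − 0.074766·-5.9) / 0.025707 = -0.285351/0.025707 ≈ -11.1.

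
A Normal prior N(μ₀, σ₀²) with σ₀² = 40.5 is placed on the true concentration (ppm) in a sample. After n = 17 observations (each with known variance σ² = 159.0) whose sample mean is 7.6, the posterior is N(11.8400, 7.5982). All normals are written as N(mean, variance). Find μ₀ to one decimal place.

μ₀ = 30.2

The posterior mean is a precision-weighted average: μ_n = (τ₀μ₀ + τ_data·x̄)/(τ₀+τ_data), with τ₀=1/σ₀² and τ_data=n/σ².
Here τ₀ = 1/40.5 = 0.024691 and τ_data = 17/159.0 = 0.106918, so τ_n = 0.131609.
Rearranging for μ₀: μ₀ = (μ_n·τ_n − τ_data·x̄)/τ₀ = (11.8400·0.131609 − 0.106918·7.6) / 0.024691 = 0.745674/0.024691 ≈ 30.2.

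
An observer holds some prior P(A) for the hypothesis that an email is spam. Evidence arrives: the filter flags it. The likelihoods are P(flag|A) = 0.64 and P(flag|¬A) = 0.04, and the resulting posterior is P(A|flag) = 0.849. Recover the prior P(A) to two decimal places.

P(A) = 0.26

In odds form, posterior odds = prior odds × likelihood ratio, so prior odds = posterior odds ÷ LR.
Posterior odds = 0.849/(1−0.849) = 5.6225. LR = 0.64/0.04 = 16.0000.
Prior odds = 5.6225/16.0000 = 0.3514, so P(A) = 0.3514/(1+0.3514) ≈ 0.26.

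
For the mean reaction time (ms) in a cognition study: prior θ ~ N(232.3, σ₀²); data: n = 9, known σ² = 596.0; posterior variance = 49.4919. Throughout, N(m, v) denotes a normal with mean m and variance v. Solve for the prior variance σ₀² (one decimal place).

For the Normal–Normal model with known σ², precisions add: τ_n = τ₀ + n/σ².
So 1/σ₀² = 1/49.4919 − 9/596.0 = 0.020205 − 0.015101 = 0.005104.
Hence σ₀² = 1/0.005104 ≈ 195.9.

σ₀² = 195.9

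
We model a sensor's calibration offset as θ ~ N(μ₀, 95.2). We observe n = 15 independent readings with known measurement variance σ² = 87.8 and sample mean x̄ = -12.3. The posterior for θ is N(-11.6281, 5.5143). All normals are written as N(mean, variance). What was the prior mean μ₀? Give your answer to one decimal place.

With known observation variance, the Normal–Normal posterior has precision τ_n = τ₀ + n/σ² and mean μ_n = (τ₀μ₀ + (n/σ²)x̄)/τ_n.
Here τ₀ = 1/95.2 = 0.010504 and τ_data = 15/87.8 = 0.170843, so τ_n = 0.181347.
Rearranging for μ₀: μ₀ = (μ_n·τ_n − τ_data·x̄)/τ₀ = (-11.6281·0.181347 − 0.170843·-12.3) / 0.010504 = -0.007352/0.010504 ≈ -0.7.

μ₀ = -0.7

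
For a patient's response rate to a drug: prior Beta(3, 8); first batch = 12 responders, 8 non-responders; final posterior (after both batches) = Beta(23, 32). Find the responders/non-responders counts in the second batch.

Sequential conjugate updates are equivalent to a single update on the pooled data, so total successes = posterior α − prior α and total failures = posterior β − prior β.
Total across both batches: 23−3=20 responders, 32−8=24 non-responders.
Subtract the first batch: 20−12=8 responders and 24−8=16 non-responders.

8 responders and 16 non-responders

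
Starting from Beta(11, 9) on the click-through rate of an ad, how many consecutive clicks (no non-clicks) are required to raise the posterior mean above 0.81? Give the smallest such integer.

After k clicks and 0 non-clicks the posterior is Beta(11+k, 9), with mean (11+k)/(11+9+k).
Set (11+k)/(20+k) > 0.81 and solve: k > (0.81·20 − 11)/(1 − 0.81) = 27.368.
The smallest integer exceeding 27.368 is 28, and checking k=28: (39)/(48) = 0.8125 > 0.81.

k = 28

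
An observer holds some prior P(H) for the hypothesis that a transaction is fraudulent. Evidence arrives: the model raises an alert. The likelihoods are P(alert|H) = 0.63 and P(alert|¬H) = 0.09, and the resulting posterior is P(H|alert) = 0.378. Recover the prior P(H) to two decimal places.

P(H) = 0.08

Bayes' rule in odds form gives O(H|E) = O(H)·[P(E|H)/P(E|¬H)], hence O(H) = O(H|E)/LR.
Posterior odds = 0.378/(1−0.378) = 0.6077. LR = 0.63/0.09 = 7.0000.
Prior odds = 0.6077/7.0000 = 0.0868, so P(H) = 0.0868/(1+0.0868) ≈ 0.08.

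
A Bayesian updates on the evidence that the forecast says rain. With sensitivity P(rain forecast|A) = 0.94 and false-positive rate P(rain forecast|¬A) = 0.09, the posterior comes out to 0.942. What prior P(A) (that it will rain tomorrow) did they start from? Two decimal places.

P(A) = 0.61

Bayes' rule in odds form gives O(A|E) = O(A)·[P(E|A)/P(E|¬A)], hence O(A) = O(A|E)/LR.
Posterior odds = 0.942/(1−0.942) = 16.2414. LR = 0.94/0.09 = 10.4444.
Prior odds = 16.2414/10.4444 = 1.5550, so P(A) = 1.5550/(1+1.5550) ≈ 0.61.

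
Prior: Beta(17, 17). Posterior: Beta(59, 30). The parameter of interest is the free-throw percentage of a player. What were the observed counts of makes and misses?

Under Beta–binomial conjugacy the posterior parameters are (a+s, b+f).
Match parameters: s=59−17=42, f=30−17=13.

42 makes and 13 misses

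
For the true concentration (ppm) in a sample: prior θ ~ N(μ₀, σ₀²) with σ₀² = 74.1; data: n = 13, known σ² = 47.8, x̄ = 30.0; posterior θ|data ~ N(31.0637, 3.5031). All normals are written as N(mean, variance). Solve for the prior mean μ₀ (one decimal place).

The posterior mean is a precision-weighted average: μ_n = (τ₀μ₀ + τ_data·x̄)/(τ₀+τ_data), with τ₀=1/σ₀² and τ_data=n/σ².
Here τ₀ = 1/74.1 = 0.013495 and τ_data = 13/47.8 = 0.271967, so τ_n = 0.285462.
Rearranging for μ₀: μ₀ = (μ_n·τ_n − τ_data·x̄)/τ₀ = (31.0637·0.285462 − 0.271967·30.0) / 0.013495 = 0.708496/0.013495 ≈ 52.5.

μ₀ = 52.5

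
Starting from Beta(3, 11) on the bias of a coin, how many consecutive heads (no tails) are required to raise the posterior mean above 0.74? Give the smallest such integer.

After k heads and 0 tails the posterior is Beta(3+k, 11), with mean (3+k)/(3+11+k).
Set (3+k)/(14+k) > 0.74 and solve: k > (0.74·14 − 3)/(1 − 0.74) = 28.308.
The smallest integer exceeding 28.308 is 29.

k = 29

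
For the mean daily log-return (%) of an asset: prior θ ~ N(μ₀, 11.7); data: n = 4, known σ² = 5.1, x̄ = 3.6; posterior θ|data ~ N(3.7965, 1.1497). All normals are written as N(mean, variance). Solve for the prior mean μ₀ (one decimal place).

With known observation variance, the Normal–Normal posterior has precision τ_n = τ₀ + n/σ² and mean μ_n = (τ₀μ₀ + (n/σ²)x̄)/τ_n.
Here τ₀ = 1/11.7 = 0.085470 and τ_data = 4/5.1 = 0.784314, so τ_n = 0.869784.
Rearranging for μ₀: μ₀ = (μ_n·τ_n − τ_data·x̄)/τ₀ = (3.7965·0.869784 − 0.784314·3.6) / 0.085470 = 0.478605/0.085470 ≈ 5.6.

μ₀ = 5.6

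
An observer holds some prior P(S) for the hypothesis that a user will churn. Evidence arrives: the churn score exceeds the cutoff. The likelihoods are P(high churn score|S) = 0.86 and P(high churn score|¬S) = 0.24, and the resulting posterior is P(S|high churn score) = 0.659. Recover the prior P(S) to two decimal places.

Bayes' rule in odds form gives O(S|E) = O(S)·[P(E|S)/P(E|¬S)], hence O(S) = O(S|E)/LR.
Posterior odds = 0.659/(1−0.659) = 1.9326. LR = 0.86/0.24 = 3.5833.
Prior odds = 1.9326/3.5833 = 0.5393, so P(S) = 0.5393/(1+0.5393) ≈ 0.35.

P(S) = 0.35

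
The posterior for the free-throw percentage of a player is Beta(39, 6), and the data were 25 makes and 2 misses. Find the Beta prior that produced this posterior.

Beta(14, 4)

Under Beta–binomial conjugacy the posterior parameters are (a+s, b+f).
Subtract the data counts: 39−25=14, 6−2=4.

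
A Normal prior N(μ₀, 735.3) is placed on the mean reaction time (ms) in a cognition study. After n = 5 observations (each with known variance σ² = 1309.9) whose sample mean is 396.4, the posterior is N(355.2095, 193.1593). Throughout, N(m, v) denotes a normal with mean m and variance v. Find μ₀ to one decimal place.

μ₀ = 239.6

With known observation variance, the Normal–Normal posterior has precision τ_n = τ₀ + n/σ² and mean μ_n = (τ₀μ₀ + (n/σ²)x̄)/τ_n.
Here τ₀ = 1/735.3 = 0.001360 and τ_data = 5/1309.9 = 0.003817, so τ_n = 0.005177.
Rearranging for μ₀: μ₀ = (μ_n·τ_n − τ_data·x̄)/τ₀ = (355.2095·0.005177 − 0.003817·396.4) / 0.001360 = 0.325861/0.001360 ≈ 239.6.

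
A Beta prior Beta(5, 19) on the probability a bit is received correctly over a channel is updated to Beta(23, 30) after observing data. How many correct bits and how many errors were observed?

A Beta(α, β) prior with s successes and f failures in binomial data gives a Beta(α+s, β+f) posterior.
Match parameters: s=23−5=18, f=30−19=11.

18 correct bits and 11 errors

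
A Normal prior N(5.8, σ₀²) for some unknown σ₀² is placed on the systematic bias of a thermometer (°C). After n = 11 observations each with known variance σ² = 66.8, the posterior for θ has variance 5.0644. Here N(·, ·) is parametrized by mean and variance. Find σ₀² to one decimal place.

Posterior precision equals prior precision plus data precision: 1/σ_n² = 1/σ₀² + n/σ².
So 1/σ₀² = 1/5.0644 − 11/66.8 = 0.197457 − 0.164671 = 0.032786.
Hence σ₀² = 1/0.032786 ≈ 30.5.

σ₀² = 30.5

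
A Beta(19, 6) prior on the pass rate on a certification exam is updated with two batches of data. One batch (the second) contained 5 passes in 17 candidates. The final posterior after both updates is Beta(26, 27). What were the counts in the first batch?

2 passes and 9 failures

Because Beta–binomial updating is additive in the counts, the combined data contributed (α_post−α_prior, β_post−β_prior) successes and failures.
Total across both batches: 26−19=7 passes, 27−6=21 failures.
Subtract the second batch: 7−5=2 passes and 21−12=9 failures.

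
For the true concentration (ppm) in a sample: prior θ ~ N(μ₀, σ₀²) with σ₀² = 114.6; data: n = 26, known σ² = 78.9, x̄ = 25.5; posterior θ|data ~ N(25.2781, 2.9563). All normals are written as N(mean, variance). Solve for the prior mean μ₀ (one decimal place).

With known observation variance, the Normal–Normal posterior has precision τ_n = τ₀ + n/σ² and mean μ_n = (τ₀μ₀ + (n/σ²)x̄)/τ_n.
Here τ₀ = 1/114.6 = 0.008726 and τ_data = 26/78.9 = 0.329531, so τ_n = 0.338257.
Rearranging for μ₀: μ₀ = (μ_n·τ_n − τ_data·x̄)/τ₀ = (25.2781·0.338257 − 0.329531·25.5) / 0.008726 = 0.147454/0.008726 ≈ 16.9.

μ₀ = 16.9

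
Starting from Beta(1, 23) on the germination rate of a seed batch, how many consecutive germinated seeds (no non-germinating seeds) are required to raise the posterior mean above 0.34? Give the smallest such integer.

After k germinated seeds and 0 non-germinating seeds the posterior is Beta(1+k, 23), with mean (1+k)/(1+23+k).
Set (1+k)/(24+k) > 0.34 and solve: k > (0.34·24 − 1)/(1 − 0.34) = 10.848.
The smallest integer exceeding 10.848 is 11, and checking k=11: (12)/(35) = 0.3429 > 0.34.

k = 11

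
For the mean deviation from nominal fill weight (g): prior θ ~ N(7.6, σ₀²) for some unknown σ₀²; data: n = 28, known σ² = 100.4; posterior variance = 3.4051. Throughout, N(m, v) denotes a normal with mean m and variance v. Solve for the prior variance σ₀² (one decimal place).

Posterior precision equals prior precision plus data precision: 1/σ_n² = 1/σ₀² + n/σ².
So 1/σ₀² = 1/3.4051 − 28/100.4 = 0.293677 − 0.278884 = 0.014793.
Hence σ₀² = 1/0.014793 ≈ 67.6.

σ₀² = 67.6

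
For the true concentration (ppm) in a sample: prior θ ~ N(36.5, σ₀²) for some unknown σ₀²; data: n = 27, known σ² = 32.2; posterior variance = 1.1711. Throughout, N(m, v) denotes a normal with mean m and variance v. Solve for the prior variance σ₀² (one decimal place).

σ₀² = 65.0

For the Normal–Normal model with known σ², precisions add: τ_n = τ₀ + n/σ².
So 1/σ₀² = 1/1.1711 − 27/32.2 = 0.853898 − 0.838509 = 0.015389.
Hence σ₀² = 1/0.015389 ≈ 65.0.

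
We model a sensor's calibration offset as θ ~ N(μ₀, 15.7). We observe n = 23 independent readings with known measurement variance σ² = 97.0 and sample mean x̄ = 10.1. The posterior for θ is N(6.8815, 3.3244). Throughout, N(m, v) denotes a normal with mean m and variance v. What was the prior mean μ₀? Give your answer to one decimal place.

The posterior mean is a precision-weighted average: μ_n = (τ₀μ₀ + τ_data·x̄)/(τ₀+τ_data), with τ₀=1/σ₀² and τ_data=n/σ².
Here τ₀ = 1/15.7 = 0.063694 and τ_data = 23/97.0 = 0.237113, so τ_n = 0.300807.
Rearranging for μ₀: μ₀ = (μ_n·τ_n − τ_data·x̄)/τ₀ = (6.8815·0.300807 − 0.237113·10.1) / 0.063694 = -0.324838/0.063694 ≈ -5.1.

μ₀ = -5.1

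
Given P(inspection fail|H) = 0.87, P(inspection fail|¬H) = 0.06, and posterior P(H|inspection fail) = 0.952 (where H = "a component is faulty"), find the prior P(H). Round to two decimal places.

P(H) = 0.58

Bayes' rule in odds form gives O(H|E) = O(H)·[P(E|H)/P(E|¬H)], hence O(H) = O(H|E)/LR.
Posterior odds = 0.952/(1−0.952) = 19.8333. LR = 0.87/0.06 = 14.5000.
Prior odds = 19.8333/14.5000 = 1.3678, so P(H) = 1.3678/(1+1.3678) ≈ 0.58.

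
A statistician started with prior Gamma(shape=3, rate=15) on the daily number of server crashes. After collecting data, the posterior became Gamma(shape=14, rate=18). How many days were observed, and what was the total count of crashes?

n = 3 days with total 11 crashes

Gamma–Poisson conjugacy: posterior shape = α + Σxᵢ, posterior rate = β + n.
Matching: Σxᵢ = 14 − 3 = 11 and n = 18 − 15 = 3.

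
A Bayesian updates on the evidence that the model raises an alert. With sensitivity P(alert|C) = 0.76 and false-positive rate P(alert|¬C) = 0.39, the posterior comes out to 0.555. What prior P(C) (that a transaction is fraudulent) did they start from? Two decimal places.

In odds form, posterior odds = prior odds × likelihood ratio, so prior odds = posterior odds ÷ LR.
Posterior odds = 0.555/(1−0.555) = 1.2472. LR = 0.76/0.39 = 1.9487.
Prior odds = 1.2472/1.9487 = 0.6400, so P(C) = 0.6400/(1+0.6400) ≈ 0.39.

P(C) = 0.39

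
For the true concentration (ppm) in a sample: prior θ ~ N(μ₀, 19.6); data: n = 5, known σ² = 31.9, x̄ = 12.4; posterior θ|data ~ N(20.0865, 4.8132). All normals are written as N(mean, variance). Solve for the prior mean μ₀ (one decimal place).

The posterior mean is a precision-weighted average: μ_n = (τ₀μ₀ + τ_data·x̄)/(τ₀+τ_data), with τ₀=1/σ₀² and τ_data=n/σ².
Here τ₀ = 1/19.6 = 0.051020 and τ_data = 5/31.9 = 0.156740, so τ_n = 0.207760.
Rearranging for μ₀: μ₀ = (μ_n·τ_n − τ_data·x̄)/τ₀ = (20.0865·0.207760 − 0.156740·12.4) / 0.051020 = 2.229595/0.051020 ≈ 43.7.

μ₀ = 43.7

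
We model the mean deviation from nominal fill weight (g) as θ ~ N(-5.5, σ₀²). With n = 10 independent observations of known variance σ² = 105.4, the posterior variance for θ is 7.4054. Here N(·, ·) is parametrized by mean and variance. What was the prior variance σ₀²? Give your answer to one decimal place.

σ₀² = 24.9

Posterior precision equals prior precision plus data precision: 1/σ_n² = 1/σ₀² + n/σ².
So 1/σ₀² = 1/7.4054 − 10/105.4 = 0.135037 − 0.094877 = 0.040160.
Hence σ₀² = 1/0.040160 ≈ 24.9.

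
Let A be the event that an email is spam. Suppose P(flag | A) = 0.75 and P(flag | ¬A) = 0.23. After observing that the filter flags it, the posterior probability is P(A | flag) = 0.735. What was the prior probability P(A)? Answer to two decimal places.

Bayes' rule in odds form gives O(A|E) = O(A)·[P(E|A)/P(E|¬A)], hence O(A) = O(A|E)/LR.
Posterior odds = 0.735/(1−0.735) = 2.7736. LR = 0.75/0.23 = 3.2609.
Prior odds = 2.7736/3.2609 = 0.8506, so P(A) = 0.8506/(1+0.8506) ≈ 0.46.

P(A) = 0.46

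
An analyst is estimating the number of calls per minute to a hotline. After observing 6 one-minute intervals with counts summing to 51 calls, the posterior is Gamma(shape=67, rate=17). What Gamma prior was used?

A Gamma(α, β) prior (rate parametrization) on a Poisson rate with n observations summing to S gives posterior Gamma(α+S, β+n).
So α = 67 − 51 = 16 and β = 17 − 6 = 11.

Gamma(shape=16, rate=11)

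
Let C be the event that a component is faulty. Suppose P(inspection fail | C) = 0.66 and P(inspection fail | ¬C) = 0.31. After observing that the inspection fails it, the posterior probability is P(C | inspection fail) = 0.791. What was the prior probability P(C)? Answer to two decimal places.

P(C) = 0.64

Bayes' rule in odds form gives O(C|E) = O(C)·[P(E|C)/P(E|¬C)], hence O(C) = O(C|E)/LR.
Posterior odds = 0.791/(1−0.791) = 3.7847. LR = 0.66/0.31 = 2.1290.
Prior odds = 3.7847/2.1290 = 1.7777, so P(C) = 1.7777/(1+1.7777) ≈ 0.64.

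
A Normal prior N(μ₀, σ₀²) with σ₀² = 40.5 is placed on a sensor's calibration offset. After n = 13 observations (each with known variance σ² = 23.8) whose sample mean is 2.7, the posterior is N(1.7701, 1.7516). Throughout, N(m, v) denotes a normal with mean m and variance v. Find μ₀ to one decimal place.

The posterior mean is a precision-weighted average: μ_n = (τ₀μ₀ + τ_data·x̄)/(τ₀+τ_data), with τ₀=1/σ₀² and τ_data=n/σ².
Here τ₀ = 1/40.5 = 0.024691 and τ_data = 13/23.8 = 0.546218, so τ_n = 0.570909.
Rearranging for μ₀: μ₀ = (μ_n·τ_n − τ_data·x̄)/τ₀ = (1.7701·0.570909 − 0.546218·2.7) / 0.024691 = -0.464223/0.024691 ≈ -18.8.

μ₀ = -18.8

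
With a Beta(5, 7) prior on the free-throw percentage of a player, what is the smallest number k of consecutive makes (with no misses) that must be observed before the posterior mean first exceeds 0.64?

k = 8

After k makes and 0 misses the posterior is Beta(5+k, 7), with mean (5+k)/(5+7+k).
Set (5+k)/(12+k) > 0.64 and solve: k > (0.64·12 − 5)/(1 − 0.64) = 7.444.
The smallest integer exceeding 7.444 is 8.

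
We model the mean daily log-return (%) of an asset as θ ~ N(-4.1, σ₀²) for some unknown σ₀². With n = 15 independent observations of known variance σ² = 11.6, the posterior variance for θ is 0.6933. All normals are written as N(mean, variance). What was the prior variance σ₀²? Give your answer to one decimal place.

Posterior precision equals prior precision plus data precision: 1/σ_n² = 1/σ₀² + n/σ².
So 1/σ₀² = 1/0.6933 − 15/11.6 = 1.442377 − 1.293103 = 0.149274.
Hence σ₀² = 1/0.149274 ≈ 6.7.

σ₀² = 6.7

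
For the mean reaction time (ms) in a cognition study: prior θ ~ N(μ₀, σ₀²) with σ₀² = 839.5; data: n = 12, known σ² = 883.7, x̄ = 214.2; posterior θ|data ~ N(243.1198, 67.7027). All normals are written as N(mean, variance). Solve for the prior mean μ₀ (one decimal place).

The posterior mean is a precision-weighted average: μ_n = (τ₀μ₀ + τ_data·x̄)/(τ₀+τ_data), with τ₀=1/σ₀² and τ_data=n/σ².
Here τ₀ = 1/839.5 = 0.001191 and τ_data = 12/883.7 = 0.013579, so τ_n = 0.014770.
Rearranging for μ₀: μ₀ = (μ_n·τ_n − τ_data·x̄)/τ₀ = (243.1198·0.014770 − 0.013579·214.2) / 0.001191 = 0.682258/0.001191 ≈ 572.8.

μ₀ = 572.8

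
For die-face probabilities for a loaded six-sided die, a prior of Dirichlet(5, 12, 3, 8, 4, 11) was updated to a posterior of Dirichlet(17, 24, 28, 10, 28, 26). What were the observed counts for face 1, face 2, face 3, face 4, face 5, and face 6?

counts (12, 12, 25, 2, 24, 15)

For a Dirichlet(α) prior with multinomial counts c, the posterior is Dirichlet(α + c) componentwise.
Counts are posterior − prior componentwise: 17−5=12, 24−12=12, 28−3=25, 10−8=2, 28−4=24, 26−11=15.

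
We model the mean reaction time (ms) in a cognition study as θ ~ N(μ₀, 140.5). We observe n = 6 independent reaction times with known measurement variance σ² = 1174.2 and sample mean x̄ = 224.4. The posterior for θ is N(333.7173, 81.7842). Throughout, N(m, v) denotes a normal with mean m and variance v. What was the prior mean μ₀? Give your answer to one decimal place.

With known observation variance, the Normal–Normal posterior has precision τ_n = τ₀ + n/σ² and mean μ_n = (τ₀μ₀ + (n/σ²)x̄)/τ_n.
Here τ₀ = 1/140.5 = 0.007117 and τ_data = 6/1174.2 = 0.005110, so τ_n = 0.012227.
Rearranging for μ₀: μ₀ = (μ_n·τ_n − τ_data·x̄)/τ₀ = (333.7173·0.012227 − 0.005110·224.4) / 0.007117 = 2.933677/0.007117 ≈ 412.2.

μ₀ = 412.2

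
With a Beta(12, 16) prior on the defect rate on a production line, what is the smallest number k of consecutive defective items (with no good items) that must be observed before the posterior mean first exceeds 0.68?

k = 23

After k defective items and 0 good items the posterior is Beta(12+k, 16), with mean (12+k)/(12+16+k).
Set (12+k)/(28+k) > 0.68 and solve: k > (0.68·28 − 12)/(1 − 0.68) = 22.000.
The smallest integer exceeding 22.000 is 23, and checking k=23: (35)/(51) = 0.6863 > 0.68.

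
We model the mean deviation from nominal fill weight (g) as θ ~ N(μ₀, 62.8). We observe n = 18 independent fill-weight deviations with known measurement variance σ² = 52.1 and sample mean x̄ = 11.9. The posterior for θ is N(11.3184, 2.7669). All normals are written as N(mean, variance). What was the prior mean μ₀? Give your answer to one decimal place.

With known observation variance, the Normal–Normal posterior has precision τ_n = τ₀ + n/σ² and mean μ_n = (τ₀μ₀ + (n/σ²)x̄)/τ_n.
Here τ₀ = 1/62.8 = 0.015924 and τ_data = 18/52.1 = 0.345489, so τ_n = 0.361413.
Rearranging for μ₀: μ₀ = (μ_n·τ_n − τ_data·x̄)/τ₀ = (11.3184·0.361413 − 0.345489·11.9) / 0.015924 = -0.020702/0.015924 ≈ -1.3.

μ₀ = -1.3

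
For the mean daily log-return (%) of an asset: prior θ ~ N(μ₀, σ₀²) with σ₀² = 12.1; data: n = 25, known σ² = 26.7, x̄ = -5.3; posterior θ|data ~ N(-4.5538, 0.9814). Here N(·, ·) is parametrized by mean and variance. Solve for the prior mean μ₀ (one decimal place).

The posterior mean is a precision-weighted average: μ_n = (τ₀μ₀ + τ_data·x̄)/(τ₀+τ_data), with τ₀=1/σ₀² and τ_data=n/σ².
Here τ₀ = 1/12.1 = 0.082645 and τ_data = 25/26.7 = 0.936330, so τ_n = 1.018975.
Rearranging for μ₀: μ₀ = (μ_n·τ_n − τ_data·x̄)/τ₀ = (-4.5538·1.018975 − 0.936330·-5.3) / 0.082645 = 0.322341/0.082645 ≈ 3.9.

μ₀ = 3.9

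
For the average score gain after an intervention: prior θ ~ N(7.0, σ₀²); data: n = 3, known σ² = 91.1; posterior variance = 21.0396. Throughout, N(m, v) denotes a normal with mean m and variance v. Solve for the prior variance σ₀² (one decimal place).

σ₀² = 68.5

For the Normal–Normal model with known σ², precisions add: τ_n = τ₀ + n/σ².
So 1/σ₀² = 1/21.0396 − 3/91.1 = 0.047529 − 0.032931 = 0.014598.
Hence σ₀² = 1/0.014598 ≈ 68.5.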